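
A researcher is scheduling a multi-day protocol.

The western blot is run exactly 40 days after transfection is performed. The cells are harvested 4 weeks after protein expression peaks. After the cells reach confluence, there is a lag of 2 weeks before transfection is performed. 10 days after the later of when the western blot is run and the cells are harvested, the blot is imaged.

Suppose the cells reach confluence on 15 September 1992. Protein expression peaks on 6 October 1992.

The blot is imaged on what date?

The cells reach confluence: Sep 15, 1992.
Transfection is performed: Sep 15, 1992 + 2 weeks = Sep 29, 1992.
The western blot is run: Sep 29, 1992 + 40 days = Nov 8, 1992.
Protein expression peaks: Oct 6, 1992.
The cells are harvested: Oct 6, 1992 + 4 weeks = Nov 3, 1992.
Both prerequisites met — the western blot is run (Nov 8, 1992), the cells are harvested (Nov 3, 1992); the later is Nov 8, 1992.
The blot is imaged: Nov 8, 1992 + 10 days = Nov 18, 1992.

18 November 1992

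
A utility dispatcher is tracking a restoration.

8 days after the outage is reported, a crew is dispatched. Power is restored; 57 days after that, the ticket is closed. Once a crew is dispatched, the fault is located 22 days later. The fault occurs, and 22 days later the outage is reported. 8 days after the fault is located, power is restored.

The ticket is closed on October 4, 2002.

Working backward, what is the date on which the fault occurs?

June 9, 2002

The ticket is closed: Oct 4, 2002.
Power is restored: Oct 4, 2002 − 57 days = Aug 8, 2002.
The fault is located: Aug 8, 2002 − 8 days = Jul 31, 2002.
A crew is dispatched: Jul 31, 2002 − 22 days = Jul 9, 2002.
The outage is reported: Jul 9, 2002 − 8 days = Jul 1, 2002.
The fault occurs: Jul 1, 2002 − 22 days = Jun 9, 2002.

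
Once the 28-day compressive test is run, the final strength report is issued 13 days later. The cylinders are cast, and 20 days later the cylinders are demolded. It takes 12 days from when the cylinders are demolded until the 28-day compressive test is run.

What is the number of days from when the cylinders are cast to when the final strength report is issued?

45 days

Causal path: the cylinders are cast → the cylinders are demolded → the 28-day compressive test is run → the final strength report is issued.
Total delay along the path: 20 + 12 + 13 = 45 days.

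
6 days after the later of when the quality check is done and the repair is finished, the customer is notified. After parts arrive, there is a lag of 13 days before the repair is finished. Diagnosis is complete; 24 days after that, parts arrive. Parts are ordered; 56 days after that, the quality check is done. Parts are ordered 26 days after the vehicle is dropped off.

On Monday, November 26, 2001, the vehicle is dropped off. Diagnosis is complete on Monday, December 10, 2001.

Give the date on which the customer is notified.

The vehicle is dropped off: Nov 26, 2001.
Parts are ordered: Nov 26, 2001 + 26 days = Dec 22, 2001.
The quality check is done: Dec 22, 2001 + 56 days = Feb 16, 2002.
Diagnosis is complete: Dec 10, 2001.
Parts arrive: Dec 10, 2001 + 24 days = Jan 3, 2002.
The repair is finished: Jan 3, 2002 + 13 days = Jan 16, 2002.
Both prerequisites met — the quality check is done (Feb 16, 2002), the repair is finished (Jan 16, 2002); the later is Feb 16, 2002.
The customer is notified: Feb 16, 2002 + 6 days = Feb 22, 2002.

Friday, February 22, 2002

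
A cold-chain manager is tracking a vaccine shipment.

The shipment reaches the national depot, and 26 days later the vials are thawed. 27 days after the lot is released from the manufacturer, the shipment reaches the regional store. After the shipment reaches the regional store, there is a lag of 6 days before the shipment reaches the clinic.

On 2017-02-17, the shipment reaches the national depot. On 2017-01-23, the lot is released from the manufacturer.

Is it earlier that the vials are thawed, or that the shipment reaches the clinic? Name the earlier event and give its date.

The shipment reaches the clinic — 2017-02-25

The shipment reaches the national depot: Feb 17, 2017.
The vials are thawed: Feb 17, 2017 + 26 days = Mar 15, 2017.
The lot is released from the manufacturer: Jan 23, 2017.
The shipment reaches the regional store: Jan 23, 2017 + 27 days = Feb 19, 2017.
The shipment reaches the clinic: Feb 19, 2017 + 6 days = Feb 25, 2017.
Comparing: the vials are thawed on Mar 15, 2017 vs the shipment reaches the clinic on Feb 25, 2017. Earlier: the shipment reaches the clinic.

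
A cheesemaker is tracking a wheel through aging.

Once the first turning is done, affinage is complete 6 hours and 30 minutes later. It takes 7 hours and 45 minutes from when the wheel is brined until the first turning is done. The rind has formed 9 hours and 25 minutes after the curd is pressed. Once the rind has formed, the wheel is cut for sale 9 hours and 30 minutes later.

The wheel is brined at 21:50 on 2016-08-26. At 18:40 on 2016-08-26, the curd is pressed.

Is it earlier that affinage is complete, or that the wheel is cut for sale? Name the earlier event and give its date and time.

The wheel is brined: 21:50 Aug 26, 2016.
The first turning is done: 21:50 Aug 26, 2016 + 7h45m = 05:35 Aug 27, 2016.
Affinage is complete: 05:35 Aug 27, 2016 + 6h30m = 12:05 Aug 27, 2016.
The curd is pressed: 18:40 Aug 26, 2016.
The rind has formed: 18:40 Aug 26, 2016 + 9h25m = 04:05 Aug 27, 2016.
The wheel is cut for sale: 04:05 Aug 27, 2016 + 9h30m = 13:35 Aug 27, 2016.
Comparing: affinage is complete at 12:05 Aug 27, 2016 vs the wheel is cut for sale at 13:35 Aug 27, 2016. Earlier: affinage is complete.

Affinage is complete — 12:05 on 2016-08-27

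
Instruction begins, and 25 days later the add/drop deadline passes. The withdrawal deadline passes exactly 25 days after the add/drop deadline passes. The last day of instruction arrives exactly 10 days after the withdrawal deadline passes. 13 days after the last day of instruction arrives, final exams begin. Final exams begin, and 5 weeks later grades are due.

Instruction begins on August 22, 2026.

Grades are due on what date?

Instruction begins: Aug 22, 2026.
The add/drop deadline passes: Aug 22, 2026 + 25 days = Sep 16, 2026.
The withdrawal deadline passes: Sep 16, 2026 + 25 days = Oct 11, 2026.
The last day of instruction arrives: Oct 11, 2026 + 10 days = Oct 21, 2026.
Final exams begin: Oct 21, 2026 + 13 days = Nov 3, 2026.
Grades are due: Nov 3, 2026 + 5 weeks = Dec 8, 2026.

December 8, 2026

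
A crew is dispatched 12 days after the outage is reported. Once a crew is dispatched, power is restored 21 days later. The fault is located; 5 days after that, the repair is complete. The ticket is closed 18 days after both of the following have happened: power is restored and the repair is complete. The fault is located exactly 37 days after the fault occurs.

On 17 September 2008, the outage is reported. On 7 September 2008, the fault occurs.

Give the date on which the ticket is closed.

7 November 2008

The outage is reported: Sep 17, 2008.
A crew is dispatched: Sep 17, 2008 + 12 days = Sep 29, 2008.
Power is restored: Sep 29, 2008 + 21 days = Oct 20, 2008.
The fault occurs: Sep 7, 2008.
The fault is located: Sep 7, 2008 + 37 days = Oct 14, 2008.
The repair is complete: Oct 14, 2008 + 5 days = Oct 19, 2008.
Both prerequisites met — power is restored (Oct 20, 2008), the repair is complete (Oct 19, 2008); the later is Oct 20, 2008.
The ticket is closed: Oct 20, 2008 + 18 days = Nov 7, 2008.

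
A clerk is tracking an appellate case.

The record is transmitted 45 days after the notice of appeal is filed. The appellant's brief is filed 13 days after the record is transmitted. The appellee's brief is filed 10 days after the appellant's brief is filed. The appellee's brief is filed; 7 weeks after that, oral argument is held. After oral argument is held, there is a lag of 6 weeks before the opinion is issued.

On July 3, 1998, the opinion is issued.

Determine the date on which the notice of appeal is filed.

January 25, 1998

The opinion is issued: Jul 3, 1998.
Oral argument is held: Jul 3, 1998 − 6 weeks = May 22, 1998.
The appellee's brief is filed: May 22, 1998 − 7 weeks = Apr 3, 1998.
The appellant's brief is filed: Apr 3, 1998 − 10 days = Mar 24, 1998.
The record is transmitted: Mar 24, 1998 − 13 days = Mar 11, 1998.
The notice of appeal is filed: Mar 11, 1998 − 45 days = Jan 25, 1998.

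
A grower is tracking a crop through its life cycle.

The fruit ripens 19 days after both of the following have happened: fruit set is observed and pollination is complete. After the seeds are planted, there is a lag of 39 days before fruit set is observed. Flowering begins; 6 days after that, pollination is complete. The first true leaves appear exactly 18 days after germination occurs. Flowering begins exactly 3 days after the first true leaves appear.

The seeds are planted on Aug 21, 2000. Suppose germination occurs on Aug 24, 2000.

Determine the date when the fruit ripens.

The seeds are planted: Aug 21, 2000.
Fruit set is observed: Aug 21, 2000 + 39 days = Sep 29, 2000.
Germination occurs: Aug 24, 2000.
The first true leaves appear: Aug 24, 2000 + 18 days = Sep 11, 2000.
Flowering begins: Sep 11, 2000 + 3 days = Sep 14, 2000.
Pollination is complete: Sep 14, 2000 + 6 days = Sep 20, 2000.
Both prerequisites met — fruit set is observed (Sep 29, 2000), pollination is complete (Sep 20, 2000); the later is Sep 29, 2000.
The fruit ripens: Sep 29, 2000 + 19 days = Oct 18, 2000.

Oct 18, 2000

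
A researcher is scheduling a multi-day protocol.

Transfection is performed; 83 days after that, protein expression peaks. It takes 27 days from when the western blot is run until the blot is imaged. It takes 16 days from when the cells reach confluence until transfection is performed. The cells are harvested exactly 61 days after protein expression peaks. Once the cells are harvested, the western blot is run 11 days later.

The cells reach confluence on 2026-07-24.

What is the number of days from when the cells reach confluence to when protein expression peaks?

Causal path: the cells reach confluence → transfection is performed → protein expression peaks.
Total delay along the path: 16 + 83 = 99 days.

99 days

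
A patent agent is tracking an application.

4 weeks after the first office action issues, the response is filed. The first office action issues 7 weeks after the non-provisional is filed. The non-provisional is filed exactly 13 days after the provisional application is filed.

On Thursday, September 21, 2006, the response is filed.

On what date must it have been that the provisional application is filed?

Friday, June 23, 2006

The response is filed: Sep 21, 2006.
The first office action issues: Sep 21, 2006 − 4 weeks = Aug 24, 2006.
The non-provisional is filed: Aug 24, 2006 − 7 weeks = Jul 6, 2006.
The provisional application is filed: Jul 6, 2006 − 13 days = Jun 23, 2006.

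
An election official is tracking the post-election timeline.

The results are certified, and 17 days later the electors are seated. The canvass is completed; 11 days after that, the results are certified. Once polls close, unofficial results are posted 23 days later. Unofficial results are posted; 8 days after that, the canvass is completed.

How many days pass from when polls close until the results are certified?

42 days

Causal path: polls close → unofficial results are posted → the canvass is completed → the results are certified.
Total delay along the path: 23 + 8 + 11 = 42 days.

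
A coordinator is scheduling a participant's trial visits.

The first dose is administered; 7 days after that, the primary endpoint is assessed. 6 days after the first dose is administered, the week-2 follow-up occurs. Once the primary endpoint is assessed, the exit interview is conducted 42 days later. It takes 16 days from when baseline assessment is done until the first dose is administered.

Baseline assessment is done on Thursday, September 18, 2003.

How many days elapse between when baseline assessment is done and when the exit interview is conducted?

65 days

Causal path: baseline assessment is done → the first dose is administered → the primary endpoint is assessed → the exit interview is conducted.
Total delay along the path: 16 + 7 + 42 = 65 days.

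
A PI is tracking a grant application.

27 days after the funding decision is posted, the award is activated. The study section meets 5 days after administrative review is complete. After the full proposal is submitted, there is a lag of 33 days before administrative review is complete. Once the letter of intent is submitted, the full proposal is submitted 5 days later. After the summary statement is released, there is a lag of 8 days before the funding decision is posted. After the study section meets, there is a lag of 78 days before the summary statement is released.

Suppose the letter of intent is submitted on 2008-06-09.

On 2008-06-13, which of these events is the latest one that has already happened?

The letter of intent is submitted

The letter of intent is submitted: Jun 9, 2008.
The full proposal is submitted: Jun 9, 2008 + 5 days = Jun 14, 2008.
Administrative review is complete: Jun 14, 2008 + 33 days = Jul 17, 2008.
The study section meets: Jul 17, 2008 + 5 days = Jul 22, 2008.
The summary statement is released: Jul 22, 2008 + 78 days = Oct 8, 2008.
The funding decision is posted: Oct 8, 2008 + 8 days = Oct 16, 2008.
The award is activated: Oct 16, 2008 + 27 days = Nov 12, 2008.
Jun 13, 2008 falls between when the letter of intent is submitted (Jun 9, 2008) and when the full proposal is submitted (Jun 14, 2008).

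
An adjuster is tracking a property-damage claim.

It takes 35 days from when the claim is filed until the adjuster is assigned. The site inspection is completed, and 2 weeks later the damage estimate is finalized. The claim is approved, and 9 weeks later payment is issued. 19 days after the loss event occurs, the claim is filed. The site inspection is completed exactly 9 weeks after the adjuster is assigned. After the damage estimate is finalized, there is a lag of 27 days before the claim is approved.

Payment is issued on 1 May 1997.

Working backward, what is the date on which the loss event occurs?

Payment is issued: May 1, 1997.
The claim is approved: May 1, 1997 − 9 weeks = Feb 27, 1997.
The damage estimate is finalized: Feb 27, 1997 − 27 days = Jan 31, 1997.
The site inspection is completed: Jan 31, 1997 − 2 weeks = Jan 17, 1997.
The adjuster is assigned: Jan 17, 1997 − 9 weeks = Nov 15, 1996.
The claim is filed: Nov 15, 1996 − 35 days = Oct 11, 1996.
The loss event occurs: Oct 11, 1996 − 19 days = Sep 22, 1996.

22 September 1996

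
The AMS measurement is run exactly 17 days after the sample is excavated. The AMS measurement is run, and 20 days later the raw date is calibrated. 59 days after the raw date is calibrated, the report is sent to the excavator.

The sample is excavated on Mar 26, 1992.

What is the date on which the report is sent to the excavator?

Jun 30, 1992

The sample is excavated: Mar 26, 1992.
The AMS measurement is run: Mar 26, 1992 + 17 days = Apr 12, 1992.
The raw date is calibrated: Apr 12, 1992 + 20 days = May 2, 1992.
The report is sent to the excavator: May 2, 1992 + 59 days = Jun 30, 1992.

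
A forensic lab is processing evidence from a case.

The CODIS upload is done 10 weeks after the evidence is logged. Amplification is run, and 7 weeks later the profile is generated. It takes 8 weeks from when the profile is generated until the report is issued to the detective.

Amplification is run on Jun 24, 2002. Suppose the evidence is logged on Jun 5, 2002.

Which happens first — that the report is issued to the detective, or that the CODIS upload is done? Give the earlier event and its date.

Amplification is run: Jun 24, 2002.
The profile is generated: Jun 24, 2002 + 7 weeks = Aug 12, 2002.
The report is issued to the detective: Aug 12, 2002 + 8 weeks = Oct 7, 2002.
The evidence is logged: Jun 5, 2002.
The CODIS upload is done: Jun 5, 2002 + 10 weeks = Aug 14, 2002.
Comparing: the report is issued to the detective on Oct 7, 2002 vs the CODIS upload is done on Aug 14, 2002. Earlier: the CODIS upload is done.

The CODIS upload is done — Aug 14, 2002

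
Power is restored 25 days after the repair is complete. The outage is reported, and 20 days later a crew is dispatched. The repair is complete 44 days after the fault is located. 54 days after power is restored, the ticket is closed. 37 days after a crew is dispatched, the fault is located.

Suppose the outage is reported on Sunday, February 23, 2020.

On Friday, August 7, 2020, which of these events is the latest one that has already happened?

The outage is reported: Feb 23, 2020.
A crew is dispatched: Feb 23, 2020 + 20 days = Mar 14, 2020.
The fault is located: Mar 14, 2020 + 37 days = Apr 20, 2020.
The repair is complete: Apr 20, 2020 + 44 days = Jun 3, 2020.
Power is restored: Jun 3, 2020 + 25 days = Jun 28, 2020.
The ticket is closed: Jun 28, 2020 + 54 days = Aug 21, 2020.
Aug 7, 2020 falls between when power is restored (Jun 28, 2020) and when the ticket is closed (Aug 21, 2020).

Power is restored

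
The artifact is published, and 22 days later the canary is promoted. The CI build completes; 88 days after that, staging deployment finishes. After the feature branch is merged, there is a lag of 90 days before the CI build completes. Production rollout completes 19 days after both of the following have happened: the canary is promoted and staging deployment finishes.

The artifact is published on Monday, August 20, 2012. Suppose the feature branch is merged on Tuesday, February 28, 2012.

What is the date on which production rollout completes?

The artifact is published: Aug 20, 2012.
The canary is promoted: Aug 20, 2012 + 22 days = Sep 11, 2012.
The feature branch is merged: Feb 28, 2012.
The CI build completes: Feb 28, 2012 + 90 days = May 28, 2012.
Staging deployment finishes: May 28, 2012 + 88 days = Aug 24, 2012.
Both prerequisites met — the canary is promoted (Sep 11, 2012), staging deployment finishes (Aug 24, 2012); the later is Sep 11, 2012.
Production rollout completes: Sep 11, 2012 + 19 days = Sep 30, 2012.

Sunday, September 30, 2012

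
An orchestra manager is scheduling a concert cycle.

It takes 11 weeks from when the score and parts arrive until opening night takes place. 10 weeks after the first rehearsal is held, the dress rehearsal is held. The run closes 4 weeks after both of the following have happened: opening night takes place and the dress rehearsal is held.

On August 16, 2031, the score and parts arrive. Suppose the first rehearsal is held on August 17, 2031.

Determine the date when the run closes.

The score and parts arrive: Aug 16, 2031.
Opening night takes place: Aug 16, 2031 + 11 weeks = Nov 1, 2031.
The first rehearsal is held: Aug 17, 2031.
The dress rehearsal is held: Aug 17, 2031 + 10 weeks = Oct 26, 2031.
Both prerequisites met — opening night takes place (Nov 1, 2031), the dress rehearsal is held (Oct 26, 2031); the later is Nov 1, 2031.
The run closes: Nov 1, 2031 + 4 weeks = Nov 29, 2031.

November 29, 2031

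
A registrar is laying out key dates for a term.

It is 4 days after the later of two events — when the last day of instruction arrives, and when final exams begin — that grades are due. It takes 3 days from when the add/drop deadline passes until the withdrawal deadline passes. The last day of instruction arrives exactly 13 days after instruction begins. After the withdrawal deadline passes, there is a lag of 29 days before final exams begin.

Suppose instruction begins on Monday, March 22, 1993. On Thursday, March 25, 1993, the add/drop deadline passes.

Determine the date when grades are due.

Friday, April 30, 1993

Instruction begins: Mar 22, 1993.
The last day of instruction arrives: Mar 22, 1993 + 13 days = Apr 4, 1993.
The add/drop deadline passes: Mar 25, 1993.
The withdrawal deadline passes: Mar 25, 1993 + 3 days = Mar 28, 1993.
Final exams begin: Mar 28, 1993 + 29 days = Apr 26, 1993.
Both prerequisites met — the last day of instruction arrives (Apr 4, 1993), final exams begin (Apr 26, 1993); the later is Apr 26, 1993.
Grades are due: Apr 26, 1993 + 4 days = Apr 30, 1993.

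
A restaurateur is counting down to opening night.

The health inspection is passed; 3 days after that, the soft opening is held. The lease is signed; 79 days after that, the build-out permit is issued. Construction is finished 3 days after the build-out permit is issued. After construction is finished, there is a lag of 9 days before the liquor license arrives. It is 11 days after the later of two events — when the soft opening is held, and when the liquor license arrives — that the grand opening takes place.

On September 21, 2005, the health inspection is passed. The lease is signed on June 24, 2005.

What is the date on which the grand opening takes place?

The health inspection is passed: Sep 21, 2005.
The soft opening is held: Sep 21, 2005 + 3 days = Sep 24, 2005.
The lease is signed: Jun 24, 2005.
The build-out permit is issued: Jun 24, 2005 + 79 days = Sep 11, 2005.
Construction is finished: Sep 11, 2005 + 3 days = Sep 14, 2005.
The liquor license arrives: Sep 14, 2005 + 9 days = Sep 23, 2005.
Both prerequisites met — the soft opening is held (Sep 24, 2005), the liquor license arrives (Sep 23, 2005); the later is Sep 24, 2005.
The grand opening takes place: Sep 24, 2005 + 11 days = Oct 5, 2005.

October 5, 2005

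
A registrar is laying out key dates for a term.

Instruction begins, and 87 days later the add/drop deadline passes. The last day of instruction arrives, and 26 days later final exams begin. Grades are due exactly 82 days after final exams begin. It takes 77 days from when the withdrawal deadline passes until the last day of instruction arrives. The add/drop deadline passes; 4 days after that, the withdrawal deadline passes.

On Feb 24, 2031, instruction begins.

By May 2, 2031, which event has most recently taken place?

Instruction begins

Instruction begins: Feb 24, 2031.
The add/drop deadline passes: Feb 24, 2031 + 87 days = May 22, 2031.
The withdrawal deadline passes: May 22, 2031 + 4 days = May 26, 2031.
The last day of instruction arrives: May 26, 2031 + 77 days = Aug 11, 2031.
Final exams begin: Aug 11, 2031 + 26 days = Sep 6, 2031.
Grades are due: Sep 6, 2031 + 82 days = Nov 27, 2031.
May 2, 2031 falls between when instruction begins (Feb 24, 2031) and when the add/drop deadline passes (May 22, 2031).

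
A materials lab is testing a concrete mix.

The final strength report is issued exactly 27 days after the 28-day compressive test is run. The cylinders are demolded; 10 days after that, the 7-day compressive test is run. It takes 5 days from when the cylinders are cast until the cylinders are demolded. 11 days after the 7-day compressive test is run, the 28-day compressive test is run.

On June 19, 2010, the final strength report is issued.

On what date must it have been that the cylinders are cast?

The final strength report is issued: Jun 19, 2010.
The 28-day compressive test is run: Jun 19, 2010 − 27 days = May 23, 2010.
The 7-day compressive test is run: May 23, 2010 − 11 days = May 12, 2010.
The cylinders are demolded: May 12, 2010 − 10 days = May 2, 2010.
The cylinders are cast: May 2, 2010 − 5 days = Apr 27, 2010.

April 27, 2010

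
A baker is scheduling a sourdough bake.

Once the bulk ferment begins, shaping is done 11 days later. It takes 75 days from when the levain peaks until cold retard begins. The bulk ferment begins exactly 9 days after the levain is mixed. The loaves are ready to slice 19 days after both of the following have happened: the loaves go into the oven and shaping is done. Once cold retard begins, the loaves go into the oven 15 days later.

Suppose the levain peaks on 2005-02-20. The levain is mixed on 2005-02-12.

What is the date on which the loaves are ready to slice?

2005-06-09

The levain peaks: Feb 20, 2005.
Cold retard begins: Feb 20, 2005 + 75 days = May 6, 2005.
The loaves go into the oven: May 6, 2005 + 15 days = May 21, 2005.
The levain is mixed: Feb 12, 2005.
The bulk ferment begins: Feb 12, 2005 + 9 days = Feb 21, 2005.
Shaping is done: Feb 21, 2005 + 11 days = Mar 4, 2005.
Both prerequisites met — the loaves go into the oven (May 21, 2005), shaping is done (Mar 4, 2005); the later is May 21, 2005.
The loaves are ready to slice: May 21, 2005 + 19 days = Jun 9, 2005.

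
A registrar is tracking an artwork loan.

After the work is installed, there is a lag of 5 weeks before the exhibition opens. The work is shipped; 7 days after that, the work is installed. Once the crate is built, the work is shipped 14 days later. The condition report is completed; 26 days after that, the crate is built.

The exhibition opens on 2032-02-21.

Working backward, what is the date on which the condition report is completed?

2031-12-01

The exhibition opens: Feb 21, 2032.
The work is installed: Feb 21, 2032 − 5 weeks = Jan 17, 2032.
The work is shipped: Jan 17, 2032 − 7 days = Jan 10, 2032.
The crate is built: Jan 10, 2032 − 14 days = Dec 27, 2031.
The condition report is completed: Dec 27, 2031 − 26 days = Dec 1, 2031.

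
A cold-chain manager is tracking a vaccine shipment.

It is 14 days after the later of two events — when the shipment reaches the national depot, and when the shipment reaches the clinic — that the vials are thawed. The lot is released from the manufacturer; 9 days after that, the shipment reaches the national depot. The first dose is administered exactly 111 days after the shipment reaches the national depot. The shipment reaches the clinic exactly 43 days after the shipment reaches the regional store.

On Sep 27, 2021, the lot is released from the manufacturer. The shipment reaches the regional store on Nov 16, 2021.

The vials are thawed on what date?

Jan 12, 2022

The lot is released from the manufacturer: Sep 27, 2021.
The shipment reaches the national depot: Sep 27, 2021 + 9 days = Oct 6, 2021.
The shipment reaches the regional store: Nov 16, 2021.
The shipment reaches the clinic: Nov 16, 2021 + 43 days = Dec 29, 2021.
Both prerequisites met — the shipment reaches the national depot (Oct 6, 2021), the shipment reaches the clinic (Dec 29, 2021); the later is Dec 29, 2021.
The vials are thawed: Dec 29, 2021 + 14 days = Jan 12, 2022.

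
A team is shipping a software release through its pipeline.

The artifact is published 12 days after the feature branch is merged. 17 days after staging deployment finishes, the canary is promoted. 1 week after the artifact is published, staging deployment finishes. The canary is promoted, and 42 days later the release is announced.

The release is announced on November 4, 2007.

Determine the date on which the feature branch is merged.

August 18, 2007

The release is announced: Nov 4, 2007.
The canary is promoted: Nov 4, 2007 − 42 days = Sep 23, 2007.
Staging deployment finishes: Sep 23, 2007 − 17 days = Sep 6, 2007.
The artifact is published: Sep 6, 2007 − 1 week = Aug 30, 2007.
The feature branch is merged: Aug 30, 2007 − 12 days = Aug 18, 2007.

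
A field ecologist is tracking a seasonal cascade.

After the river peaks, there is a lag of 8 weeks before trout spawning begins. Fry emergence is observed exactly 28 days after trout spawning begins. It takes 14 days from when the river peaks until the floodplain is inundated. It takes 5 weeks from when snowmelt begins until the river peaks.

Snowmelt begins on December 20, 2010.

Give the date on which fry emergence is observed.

Snowmelt begins: Dec 20, 2010.
The river peaks: Dec 20, 2010 + 5 weeks = Jan 24, 2011.
Trout spawning begins: Jan 24, 2011 + 8 weeks = Mar 21, 2011.
Fry emergence is observed: Mar 21, 2011 + 28 days = Apr 18, 2011.

April 18, 2011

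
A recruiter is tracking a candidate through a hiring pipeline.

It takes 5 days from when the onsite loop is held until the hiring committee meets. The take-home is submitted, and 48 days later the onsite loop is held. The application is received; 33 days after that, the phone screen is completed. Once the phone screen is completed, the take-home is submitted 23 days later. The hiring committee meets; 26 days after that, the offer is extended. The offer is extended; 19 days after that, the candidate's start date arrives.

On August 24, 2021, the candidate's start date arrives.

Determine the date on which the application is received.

March 23, 2021

The candidate's start date arrives: Aug 24, 2021.
The offer is extended: Aug 24, 2021 − 19 days = Aug 5, 2021.
The hiring committee meets: Aug 5, 2021 − 26 days = Jul 10, 2021.
The onsite loop is held: Jul 10, 2021 − 5 days = Jul 5, 2021.
The take-home is submitted: Jul 5, 2021 − 48 days = May 18, 2021.
The phone screen is completed: May 18, 2021 − 23 days = Apr 25, 2021.
The application is received: Apr 25, 2021 − 33 days = Mar 23, 2021.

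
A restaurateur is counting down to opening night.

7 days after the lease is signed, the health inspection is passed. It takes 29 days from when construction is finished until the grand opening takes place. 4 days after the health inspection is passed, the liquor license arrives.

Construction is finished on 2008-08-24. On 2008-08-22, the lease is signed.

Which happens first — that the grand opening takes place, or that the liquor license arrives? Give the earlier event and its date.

Construction is finished: Aug 24, 2008.
The grand opening takes place: Aug 24, 2008 + 29 days = Sep 22, 2008.
The lease is signed: Aug 22, 2008.
The health inspection is passed: Aug 22, 2008 + 7 days = Aug 29, 2008.
The liquor license arrives: Aug 29, 2008 + 4 days = Sep 2, 2008.
Comparing: the grand opening takes place on Sep 22, 2008 vs the liquor license arrives on Sep 2, 2008. Earlier: the liquor license arrives.

The liquor license arrives — 2008-09-02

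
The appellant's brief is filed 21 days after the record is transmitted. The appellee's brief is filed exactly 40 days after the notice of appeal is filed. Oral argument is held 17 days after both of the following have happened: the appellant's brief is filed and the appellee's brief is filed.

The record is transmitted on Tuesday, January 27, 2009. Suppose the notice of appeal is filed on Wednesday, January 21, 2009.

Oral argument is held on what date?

Thursday, March 19, 2009

The record is transmitted: Jan 27, 2009.
The appellant's brief is filed: Jan 27, 2009 + 21 days = Feb 17, 2009.
The notice of appeal is filed: Jan 21, 2009.
The appellee's brief is filed: Jan 21, 2009 + 40 days = Mar 2, 2009.
Both prerequisites met — the appellant's brief is filed (Feb 17, 2009), the appellee's brief is filed (Mar 2, 2009); the later is Mar 2, 2009.
Oral argument is held: Mar 2, 2009 + 17 days = Mar 19, 2009.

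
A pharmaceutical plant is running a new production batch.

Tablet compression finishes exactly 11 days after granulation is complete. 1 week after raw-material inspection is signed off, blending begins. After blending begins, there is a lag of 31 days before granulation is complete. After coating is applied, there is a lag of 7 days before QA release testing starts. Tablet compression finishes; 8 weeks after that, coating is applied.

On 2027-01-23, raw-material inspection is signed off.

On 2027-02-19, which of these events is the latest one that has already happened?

Blending begins

Raw-material inspection is signed off: Jan 23, 2027.
Blending begins: Jan 23, 2027 + 1 week = Jan 30, 2027.
Granulation is complete: Jan 30, 2027 + 31 days = Mar 2, 2027.
Tablet compression finishes: Mar 2, 2027 + 11 days = Mar 13, 2027.
Coating is applied: Mar 13, 2027 + 8 weeks = May 8, 2027.
QA release testing starts: May 8, 2027 + 7 days = May 15, 2027.
Feb 19, 2027 falls between when blending begins (Jan 30, 2027) and when granulation is complete (Mar 2, 2027).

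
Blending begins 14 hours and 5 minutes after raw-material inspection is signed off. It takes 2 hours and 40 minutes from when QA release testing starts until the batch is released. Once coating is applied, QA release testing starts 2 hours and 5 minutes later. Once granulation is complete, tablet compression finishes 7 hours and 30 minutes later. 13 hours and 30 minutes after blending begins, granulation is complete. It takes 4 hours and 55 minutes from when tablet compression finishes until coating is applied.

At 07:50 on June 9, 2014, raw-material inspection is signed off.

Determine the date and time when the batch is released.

04:35 on June 11, 2014

Raw-material inspection is signed off: 07:50 Jun 9, 2014.
Blending begins: 07:50 Jun 9, 2014 + 14h05m = 21:55 Jun 9, 2014.
Granulation is complete: 21:55 Jun 9, 2014 + 13h30m = 11:25 Jun 10, 2014.
Tablet compression finishes: 11:25 Jun 10, 2014 + 7h30m = 18:55 Jun 10, 2014.
Coating is applied: 18:55 Jun 10, 2014 + 4h55m = 23:50 Jun 10, 2014.
QA release testing starts: 23:50 Jun 10, 2014 + 2h05m = 01:55 Jun 11, 2014.
The batch is released: 01:55 Jun 11, 2014 + 2h40m = 04:35 Jun 11, 2014.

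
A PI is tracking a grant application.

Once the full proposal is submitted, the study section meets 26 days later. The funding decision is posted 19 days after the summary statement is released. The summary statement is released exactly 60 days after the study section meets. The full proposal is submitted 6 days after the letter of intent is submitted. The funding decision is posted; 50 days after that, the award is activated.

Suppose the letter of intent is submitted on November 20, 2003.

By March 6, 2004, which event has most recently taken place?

The summary statement is released

The letter of intent is submitted: Nov 20, 2003.
The full proposal is submitted: Nov 20, 2003 + 6 days = Nov 26, 2003.
The study section meets: Nov 26, 2003 + 26 days = Dec 22, 2003.
The summary statement is released: Dec 22, 2003 + 60 days = Feb 20, 2004.
The funding decision is posted: Feb 20, 2004 + 19 days = Mar 10, 2004.
The award is activated: Mar 10, 2004 + 50 days = Apr 29, 2004.
Mar 6, 2004 falls between when the summary statement is released (Feb 20, 2004) and when the funding decision is posted (Mar 10, 2004).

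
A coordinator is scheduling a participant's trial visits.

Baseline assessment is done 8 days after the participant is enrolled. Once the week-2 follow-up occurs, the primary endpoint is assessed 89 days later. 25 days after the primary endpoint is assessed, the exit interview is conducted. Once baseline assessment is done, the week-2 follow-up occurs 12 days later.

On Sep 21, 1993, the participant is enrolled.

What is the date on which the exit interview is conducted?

Feb 2, 1994

The participant is enrolled: Sep 21, 1993.
Baseline assessment is done: Sep 21, 1993 + 8 days = Sep 29, 1993.
The week-2 follow-up occurs: Sep 29, 1993 + 12 days = Oct 11, 1993.
The primary endpoint is assessed: Oct 11, 1993 + 89 days = Jan 8, 1994.
The exit interview is conducted: Jan 8, 1994 + 25 days = Feb 2, 1994.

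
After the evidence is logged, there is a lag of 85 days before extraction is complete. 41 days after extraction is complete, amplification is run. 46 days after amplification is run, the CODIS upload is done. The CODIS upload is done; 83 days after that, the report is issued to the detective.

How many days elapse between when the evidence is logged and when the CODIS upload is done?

172 days

Causal path: the evidence is logged → extraction is complete → amplification is run → the CODIS upload is done.
Total delay along the path: 85 + 41 + 46 = 172 days.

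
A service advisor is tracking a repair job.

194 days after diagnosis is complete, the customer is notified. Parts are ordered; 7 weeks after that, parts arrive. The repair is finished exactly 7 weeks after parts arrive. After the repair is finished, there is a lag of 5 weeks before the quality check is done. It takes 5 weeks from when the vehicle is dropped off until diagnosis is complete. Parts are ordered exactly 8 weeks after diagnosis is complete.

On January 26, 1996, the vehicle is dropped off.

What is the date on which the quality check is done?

The vehicle is dropped off: Jan 26, 1996.
Diagnosis is complete: Jan 26, 1996 + 5 weeks = Mar 1, 1996.
Parts are ordered: Mar 1, 1996 + 8 weeks = Apr 26, 1996.
Parts arrive: Apr 26, 1996 + 7 weeks = Jun 14, 1996.
The repair is finished: Jun 14, 1996 + 7 weeks = Aug 2, 1996.
The quality check is done: Aug 2, 1996 + 5 weeks = Sep 6, 1996.

September 6, 1996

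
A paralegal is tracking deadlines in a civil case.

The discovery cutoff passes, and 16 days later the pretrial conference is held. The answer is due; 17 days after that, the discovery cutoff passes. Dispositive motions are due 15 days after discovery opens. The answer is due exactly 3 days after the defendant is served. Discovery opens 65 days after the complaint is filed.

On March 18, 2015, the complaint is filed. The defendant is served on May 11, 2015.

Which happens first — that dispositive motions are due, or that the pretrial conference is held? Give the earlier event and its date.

Dispositive motions are due — June 6, 2015

The complaint is filed: Mar 18, 2015.
Discovery opens: Mar 18, 2015 + 65 days = May 22, 2015.
Dispositive motions are due: May 22, 2015 + 15 days = Jun 6, 2015.
The defendant is served: May 11, 2015.
The answer is due: May 11, 2015 + 3 days = May 14, 2015.
The discovery cutoff passes: May 14, 2015 + 17 days = May 31, 2015.
The pretrial conference is held: May 31, 2015 + 16 days = Jun 16, 2015.
Comparing: dispositive motions are due on Jun 6, 2015 vs the pretrial conference is held on Jun 16, 2015. Earlier: dispositive motions are due.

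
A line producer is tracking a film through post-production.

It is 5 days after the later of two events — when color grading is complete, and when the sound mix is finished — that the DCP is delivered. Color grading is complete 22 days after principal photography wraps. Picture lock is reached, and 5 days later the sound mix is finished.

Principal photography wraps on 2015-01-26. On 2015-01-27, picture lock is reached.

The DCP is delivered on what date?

Principal photography wraps: Jan 26, 2015.
Color grading is complete: Jan 26, 2015 + 22 days = Feb 17, 2015.
Picture lock is reached: Jan 27, 2015.
The sound mix is finished: Jan 27, 2015 + 5 days = Feb 1, 2015.
Both prerequisites met — color grading is complete (Feb 17, 2015), the sound mix is finished (Feb 1, 2015); the later is Feb 17, 2015.
The DCP is delivered: Feb 17, 2015 + 5 days = Feb 22, 2015.

2015-02-22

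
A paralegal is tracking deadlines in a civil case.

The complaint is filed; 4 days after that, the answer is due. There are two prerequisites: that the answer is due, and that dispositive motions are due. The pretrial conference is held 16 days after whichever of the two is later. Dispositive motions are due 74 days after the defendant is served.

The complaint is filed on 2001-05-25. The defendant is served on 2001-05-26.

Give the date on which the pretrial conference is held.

The complaint is filed: May 25, 2001.
The answer is due: May 25, 2001 + 4 days = May 29, 2001.
The defendant is served: May 26, 2001.
Dispositive motions are due: May 26, 2001 + 74 days = Aug 8, 2001.
Both prerequisites met — the answer is due (May 29, 2001), dispositive motions are due (Aug 8, 2001); the later is Aug 8, 2001.
The pretrial conference is held: Aug 8, 2001 + 16 days = Aug 24, 2001.

2001-08-24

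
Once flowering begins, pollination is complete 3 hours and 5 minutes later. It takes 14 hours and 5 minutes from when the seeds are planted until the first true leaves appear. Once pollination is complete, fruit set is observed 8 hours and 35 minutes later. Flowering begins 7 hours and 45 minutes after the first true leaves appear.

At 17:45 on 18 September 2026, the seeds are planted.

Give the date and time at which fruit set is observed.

The seeds are planted: 17:45 Sep 18, 2026.
The first true leaves appear: 17:45 Sep 18, 2026 + 14h05m = 07:50 Sep 19, 2026.
Flowering begins: 07:50 Sep 19, 2026 + 7h45m = 15:35 Sep 19, 2026.
Pollination is complete: 15:35 Sep 19, 2026 + 3h05m = 18:40 Sep 19, 2026.
Fruit set is observed: 18:40 Sep 19, 2026 + 8h35m = 03:15 Sep 20, 2026.

03:15 on 20 September 2026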